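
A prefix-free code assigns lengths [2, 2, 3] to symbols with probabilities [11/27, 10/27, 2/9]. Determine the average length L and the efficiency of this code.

Average length L = Σ p_i × l_i = 2.2222 bits
Entropy H = 1.5407 bits
Efficiency η = H/L × 100% = 69.33%


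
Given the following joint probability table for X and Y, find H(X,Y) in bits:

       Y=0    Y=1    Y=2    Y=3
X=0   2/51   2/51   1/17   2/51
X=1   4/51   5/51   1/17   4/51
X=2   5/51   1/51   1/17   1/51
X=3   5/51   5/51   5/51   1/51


H(X,Y) = -Σ p(x,y) log₂ p(x,y)
  p(0,0)=2/51: -0.0392 × log₂(0.0392) = 0.1832
  p(0,1)=2/51: -0.0392 × log₂(0.0392) = 0.1832
  p(0,2)=1/17: -0.0588 × log₂(0.0588) = 0.2404
  p(0,3)=2/51: -0.0392 × log₂(0.0392) = 0.1832
  p(1,0)=4/51: -0.0784 × log₂(0.0784) = 0.2880
  p(1,1)=5/51: -0.0980 × log₂(0.0980) = 0.3285
  p(1,2)=1/17: -0.0588 × log₂(0.0588) = 0.2404
  p(1,3)=4/51: -0.0784 × log₂(0.0784) = 0.2880
  p(2,0)=5/51: -0.0980 × log₂(0.0980) = 0.3285
  p(2,1)=1/51: -0.0196 × log₂(0.0196) = 0.1112
  p(2,2)=1/17: -0.0588 × log₂(0.0588) = 0.2404
  p(2,3)=1/51: -0.0196 × log₂(0.0196) = 0.1112
  p(3,0)=5/51: -0.0980 × log₂(0.0980) = 0.3285
  p(3,1)=5/51: -0.0980 × log₂(0.0980) = 0.3285
  p(3,2)=5/51: -0.0980 × log₂(0.0980) = 0.3285
  p(3,3)=1/51: -0.0196 × log₂(0.0196) = 0.1112
H(X,Y) = 3.8232 bits


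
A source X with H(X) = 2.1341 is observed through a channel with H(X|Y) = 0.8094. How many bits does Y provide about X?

I(X;Y) = H(X) - H(X|Y)
I(X;Y) = 2.1341 - 0.8094 = 1.3247 bits


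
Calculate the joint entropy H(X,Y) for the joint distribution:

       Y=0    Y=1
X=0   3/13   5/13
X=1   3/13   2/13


H(X,Y) = -Σ p(x,y) log₂ p(x,y)
  p(0,0)=3/13: -0.2308 × log₂(0.2308) = 0.4882
  p(0,1)=5/13: -0.3846 × log₂(0.3846) = 0.5302
  p(1,0)=3/13: -0.2308 × log₂(0.2308) = 0.4882
  p(1,1)=2/13: -0.1538 × log₂(0.1538) = 0.4155
H(X,Y) = 1.9220 bits


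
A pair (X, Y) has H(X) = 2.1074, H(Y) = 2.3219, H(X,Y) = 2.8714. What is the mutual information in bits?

I(X;Y) = H(X) + H(Y) - H(X,Y)
I(X;Y) = 2.1074 + 2.3219 - 2.8714 = 1.5579 bits


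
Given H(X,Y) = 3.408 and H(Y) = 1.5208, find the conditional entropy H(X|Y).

Chain rule: H(X,Y) = H(X|Y) + H(Y)
H(X|Y) = H(X,Y) - H(Y) = 3.408 - 1.5208 = 1.8872 bits


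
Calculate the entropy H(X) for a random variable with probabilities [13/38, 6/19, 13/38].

H(X) = -Σ p(x) log₂ p(x)
  -13/38 × log₂(13/38) = 0.5294
  -6/19 × log₂(6/19) = 0.5251
  -13/38 × log₂(13/38) = 0.5294
H(X) = 1.5840 bits


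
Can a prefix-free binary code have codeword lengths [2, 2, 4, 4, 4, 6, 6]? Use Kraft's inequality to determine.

Kraft inequality: Σ 2^(-l_i) ≤ 1 for prefix-free code
Calculating: 2^(-2) + 2^(-2) + 2^(-4) + 2^(-4) + 2^(-4) + 2^(-6) + 2^(-6)
= 0.25 + 0.25 + 0.0625 + 0.0625 + 0.0625 + 0.015625 + 0.015625
= 0.7188
Since 0.7188 ≤ 1, prefix-free code exists


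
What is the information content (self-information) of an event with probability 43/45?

Information content I(x) = -log₂(p(x))
I = -log₂(43/45) = -log₂(0.9556)
I = 0.0656 bits


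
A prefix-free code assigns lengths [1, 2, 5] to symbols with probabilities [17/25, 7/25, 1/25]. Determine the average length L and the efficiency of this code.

Average length L = Σ p_i × l_i = 1.4400 bits
Entropy H = 1.0783 bits
Efficiency η = H/L × 100% = 74.88%


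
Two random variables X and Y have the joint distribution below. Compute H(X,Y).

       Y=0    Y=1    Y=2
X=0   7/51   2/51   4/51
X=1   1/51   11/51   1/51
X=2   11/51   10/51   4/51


H(X,Y) = -Σ p(x,y) log₂ p(x,y)
  p(0,0)=7/51: -0.1373 × log₂(0.1373) = 0.3932
  p(0,1)=2/51: -0.0392 × log₂(0.0392) = 0.1832
  p(0,2)=4/51: -0.0784 × log₂(0.0784) = 0.2880
  p(1,0)=1/51: -0.0196 × log₂(0.0196) = 0.1112
  p(1,1)=11/51: -0.2157 × log₂(0.2157) = 0.4773
  p(1,2)=1/51: -0.0196 × log₂(0.0196) = 0.1112
  p(2,0)=11/51: -0.2157 × log₂(0.2157) = 0.4773
  p(2,1)=10/51: -0.1961 × log₂(0.1961) = 0.4609
  p(2,2)=4/51: -0.0784 × log₂(0.0784) = 0.2880
H(X,Y) = 2.7905 bits


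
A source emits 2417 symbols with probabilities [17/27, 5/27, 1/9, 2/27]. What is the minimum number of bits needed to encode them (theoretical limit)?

Entropy H = 1.5011 bits/symbol
Minimum bits = H × n = 1.5011 × 2417
= 3628.24 bits


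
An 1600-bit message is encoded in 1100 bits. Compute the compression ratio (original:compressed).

Compression ratio = Original / Compressed
= 1600 / 1100 = 1.45:1


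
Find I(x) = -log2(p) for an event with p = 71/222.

Information content I(x) = -log₂(p(x))
I = -log₂(71/222) = -log₂(0.3198)
I = 1.6447 bits


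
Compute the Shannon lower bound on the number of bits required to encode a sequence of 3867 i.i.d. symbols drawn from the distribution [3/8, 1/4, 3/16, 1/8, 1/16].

Entropy H = 2.1085 bits/symbol
Minimum bits = H × n = 2.1085 × 3867
= 8153.41 bits


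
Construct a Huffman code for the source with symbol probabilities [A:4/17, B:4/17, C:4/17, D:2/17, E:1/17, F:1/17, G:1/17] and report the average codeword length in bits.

Huffman tree construction:
Combine smallest probabilities repeatedly
Resulting codes:
  A: 00 (length 2)
  B: 01 (length 2)
  C: 10 (length 2)
  D: 1111 (length 4)
  E: 1100 (length 4)
  F: 1101 (length 4)
  G: 1110 (length 4)
Average length = Σ p(s) × length(s) = 2.5882 bits


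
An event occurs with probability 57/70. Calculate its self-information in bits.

Information content I(x) = -log₂(p(x))
I = -log₂(57/70) = -log₂(0.8143)
I = 0.2964 bits


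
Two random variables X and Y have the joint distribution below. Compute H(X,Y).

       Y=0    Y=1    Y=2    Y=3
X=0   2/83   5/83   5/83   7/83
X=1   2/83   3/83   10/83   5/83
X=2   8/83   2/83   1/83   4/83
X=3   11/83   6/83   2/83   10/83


H(X,Y) = -Σ p(x,y) log₂ p(x,y)
  p(0,0)=2/83: -0.0241 × log₂(0.0241) = 0.1295
  p(0,1)=5/83: -0.0602 × log₂(0.0602) = 0.2442
  p(0,2)=5/83: -0.0602 × log₂(0.0602) = 0.2442
  p(0,3)=7/83: -0.0843 × log₂(0.0843) = 0.3009
  p(1,0)=2/83: -0.0241 × log₂(0.0241) = 0.1295
  p(1,1)=3/83: -0.0361 × log₂(0.0361) = 0.1731
  p(1,2)=10/83: -0.1205 × log₂(0.1205) = 0.3678
  p(1,3)=5/83: -0.0602 × log₂(0.0602) = 0.2442
  p(2,0)=8/83: -0.0964 × log₂(0.0964) = 0.3253
  p(2,1)=2/83: -0.0241 × log₂(0.0241) = 0.1295
  p(2,2)=1/83: -0.0120 × log₂(0.0120) = 0.0768
  p(2,3)=4/83: -0.0482 × log₂(0.0482) = 0.2108
  p(3,0)=11/83: -0.1325 × log₂(0.1325) = 0.3864
  p(3,1)=6/83: -0.0723 × log₂(0.0723) = 0.2740
  p(3,2)=2/83: -0.0241 × log₂(0.0241) = 0.1295
  p(3,3)=10/83: -0.1205 × log₂(0.1205) = 0.3678
H(X,Y) = 3.7336 bits


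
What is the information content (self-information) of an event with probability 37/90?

Information content I(x) = -log₂(p(x))
I = -log₂(37/90) = -log₂(0.4111)
I = 1.2824 bits


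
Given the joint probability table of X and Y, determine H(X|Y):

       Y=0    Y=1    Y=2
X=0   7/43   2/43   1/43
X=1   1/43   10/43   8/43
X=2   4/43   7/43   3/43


H(X|Y) = Σ_y p(y) H(X|Y=y)
  p(Y=0) = 12/43, H(X|Y=0) = 1.2807
  p(Y=1) = 19/43, H(X|Y=1) = 1.3600
  p(Y=2) = 12/43, H(X|Y=2) = 1.1887
H(X|Y) = 0.2791×1.2807 + 0.4419×1.3600 + 0.2791×1.1887 = 1.2901 bits


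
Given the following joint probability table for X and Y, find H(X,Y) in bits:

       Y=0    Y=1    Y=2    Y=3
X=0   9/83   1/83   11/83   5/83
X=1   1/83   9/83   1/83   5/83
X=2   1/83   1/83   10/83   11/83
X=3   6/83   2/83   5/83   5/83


H(X,Y) = -Σ p(x,y) log₂ p(x,y)
  p(0,0)=9/83: -0.1084 × log₂(0.1084) = 0.3475
  p(0,1)=1/83: -0.0120 × log₂(0.0120) = 0.0768
  p(0,2)=11/83: -0.1325 × log₂(0.1325) = 0.3864
  p(0,3)=5/83: -0.0602 × log₂(0.0602) = 0.2442
  p(1,0)=1/83: -0.0120 × log₂(0.0120) = 0.0768
  p(1,1)=9/83: -0.1084 × log₂(0.1084) = 0.3475
  p(1,2)=1/83: -0.0120 × log₂(0.0120) = 0.0768
  p(1,3)=5/83: -0.0602 × log₂(0.0602) = 0.2442
  p(2,0)=1/83: -0.0120 × log₂(0.0120) = 0.0768
  p(2,1)=1/83: -0.0120 × log₂(0.0120) = 0.0768
  p(2,2)=10/83: -0.1205 × log₂(0.1205) = 0.3678
  p(2,3)=11/83: -0.1325 × log₂(0.1325) = 0.3864
  p(3,0)=6/83: -0.0723 × log₂(0.0723) = 0.2740
  p(3,1)=2/83: -0.0241 × log₂(0.0241) = 0.1295
  p(3,2)=5/83: -0.0602 × log₂(0.0602) = 0.2442
  p(3,3)=5/83: -0.0602 × log₂(0.0602) = 0.2442
H(X,Y) = 3.5999 bits


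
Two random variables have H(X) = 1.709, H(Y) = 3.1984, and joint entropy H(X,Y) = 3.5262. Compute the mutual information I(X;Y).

I(X;Y) = H(X) + H(Y) - H(X,Y)
I(X;Y) = 1.709 + 3.1984 - 3.5262 = 1.3812 bits


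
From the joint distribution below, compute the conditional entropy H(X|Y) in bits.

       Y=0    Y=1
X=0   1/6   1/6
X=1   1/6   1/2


H(X|Y) = Σ_y p(y) H(X|Y=y)
  p(Y=0) = 1/3, H(X|Y=0) = 1.0000
  p(Y=1) = 2/3, H(X|Y=1) = 0.8113
H(X|Y) = 0.3333×1.0000 + 0.6667×0.8113 = 0.8742 bits


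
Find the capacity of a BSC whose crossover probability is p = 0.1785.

For BSC with error probability p:
C = 1 - H(p) where H(p) is binary entropy
H(0.1785) = -0.1785 × log₂(0.1785) - 0.8215 × log₂(0.8215)
H(p) = 0.6768
C = 1 - 0.6768 = 0.3232 bits/use


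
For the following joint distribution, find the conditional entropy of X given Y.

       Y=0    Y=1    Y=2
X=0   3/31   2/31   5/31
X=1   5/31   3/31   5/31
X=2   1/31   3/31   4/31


H(X|Y) = Σ_y p(y) H(X|Y=y)
  p(Y=0) = 9/31, H(X|Y=0) = 1.3516
  p(Y=1) = 8/31, H(X|Y=1) = 1.5613
  p(Y=2) = 14/31, H(X|Y=2) = 1.5774
H(X|Y) = 0.2903×1.3516 + 0.2581×1.5613 + 0.4516×1.5774 = 1.5077 bits


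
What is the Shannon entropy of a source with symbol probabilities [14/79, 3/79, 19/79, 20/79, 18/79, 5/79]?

H(X) = -Σ p(x) log₂ p(x)
  -14/79 × log₂(14/79) = 0.4424
  -3/79 × log₂(3/79) = 0.1792
  -19/79 × log₂(19/79) = 0.4944
  -20/79 × log₂(20/79) = 0.5017
  -18/79 × log₂(18/79) = 0.4862
  -5/79 × log₂(5/79) = 0.2520
H(X) = 2.3560 bits


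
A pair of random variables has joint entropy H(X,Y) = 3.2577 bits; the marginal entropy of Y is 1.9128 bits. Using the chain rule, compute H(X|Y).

Chain rule: H(X,Y) = H(X|Y) + H(Y)
H(X|Y) = H(X,Y) - H(Y) = 3.2577 - 1.9128 = 1.3449 bits


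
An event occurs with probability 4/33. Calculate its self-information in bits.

Information content I(x) = -log₂(p(x))
I = -log₂(4/33) = -log₂(0.1212)
I = 3.0444 bits


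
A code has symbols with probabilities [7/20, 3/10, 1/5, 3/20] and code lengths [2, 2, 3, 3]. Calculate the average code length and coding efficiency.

Average length L = Σ p_i × l_i = 2.3500 bits
Entropy H = 1.9261 bits
Efficiency η = H/L × 100% = 81.96%


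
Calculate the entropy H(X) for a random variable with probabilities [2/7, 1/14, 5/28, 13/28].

H(X) = -Σ p(x) log₂ p(x)
  -2/7 × log₂(2/7) = 0.5164
  -1/14 × log₂(1/14) = 0.2720
  -5/28 × log₂(5/28) = 0.4438
  -13/28 × log₂(13/28) = 0.5139
H(X) = 1.7461 bits


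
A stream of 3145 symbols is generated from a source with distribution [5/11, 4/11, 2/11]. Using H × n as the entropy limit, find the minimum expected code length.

Entropy H = 1.4949 bits/symbol
Minimum bits = H × n = 1.4949 × 3145
= 4701.52 bits


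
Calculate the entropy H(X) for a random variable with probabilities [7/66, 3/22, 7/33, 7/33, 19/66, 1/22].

H(X) = -Σ p(x) log₂ p(x)
  -7/66 × log₂(7/66) = 0.3433
  -3/22 × log₂(3/22) = 0.3920
  -7/33 × log₂(7/33) = 0.4745
  -7/33 × log₂(7/33) = 0.4745
  -19/66 × log₂(19/66) = 0.5172
  -1/22 × log₂(1/22) = 0.2027
H(X) = 2.4042 bits


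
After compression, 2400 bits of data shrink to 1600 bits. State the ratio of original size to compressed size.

Compression ratio = Original / Compressed
= 2400 / 1600 = 1.50:1


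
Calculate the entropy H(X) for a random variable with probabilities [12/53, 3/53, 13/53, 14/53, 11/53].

H(X) = -Σ p(x) log₂ p(x)
  -12/53 × log₂(12/53) = 0.4852
  -3/53 × log₂(3/53) = 0.2345
  -13/53 × log₂(13/53) = 0.4973
  -14/53 × log₂(14/53) = 0.5073
  -11/53 × log₂(11/53) = 0.4708
H(X) = 2.1951 bits


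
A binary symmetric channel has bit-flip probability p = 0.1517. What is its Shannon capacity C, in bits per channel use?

For BSC with error probability p:
C = 1 - H(p) where H(p) is binary entropy
H(0.1517) = -0.1517 × log₂(0.1517) - 0.8483 × log₂(0.8483)
H(p) = 0.6141
C = 1 - 0.6141 = 0.3859 bits/use


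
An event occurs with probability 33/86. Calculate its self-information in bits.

Information content I(x) = -log₂(p(x))
I = -log₂(33/86) = -log₂(0.3837)
I = 1.3819 bits


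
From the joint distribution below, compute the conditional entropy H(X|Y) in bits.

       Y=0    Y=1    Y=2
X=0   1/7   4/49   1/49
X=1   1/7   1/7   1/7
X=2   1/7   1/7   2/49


H(X|Y) = Σ_y p(y) H(X|Y=y)
  p(Y=0) = 3/7, H(X|Y=0) = 1.5850
  p(Y=1) = 18/49, H(X|Y=1) = 1.5420
  p(Y=2) = 10/49, H(X|Y=2) = 1.1568
H(X|Y) = 0.4286×1.5850 + 0.3673×1.5420 + 0.2041×1.1568 = 1.4818 bits


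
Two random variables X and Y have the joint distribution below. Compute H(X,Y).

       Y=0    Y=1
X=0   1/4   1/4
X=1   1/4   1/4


H(X,Y) = -Σ p(x,y) log₂ p(x,y)
  p(0,0)=1/4: -0.2500 × log₂(0.2500) = 0.5000
  p(0,1)=1/4: -0.2500 × log₂(0.2500) = 0.5000
  p(1,0)=1/4: -0.2500 × log₂(0.2500) = 0.5000
  p(1,1)=1/4: -0.2500 × log₂(0.2500) = 0.5000
H(X,Y) = 2.0000 bits


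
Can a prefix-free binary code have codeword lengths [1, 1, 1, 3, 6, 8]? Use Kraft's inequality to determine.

Kraft inequality: Σ 2^(-l_i) ≤ 1 for prefix-free code
Calculating: 2^(-1) + 2^(-1) + 2^(-1) + 2^(-3) + 2^(-6) + 2^(-8)
= 0.5 + 0.5 + 0.5 + 0.125 + 0.015625 + 0.00390625
= 1.6445
Since 1.6445 > 1, prefix-free code does not exist


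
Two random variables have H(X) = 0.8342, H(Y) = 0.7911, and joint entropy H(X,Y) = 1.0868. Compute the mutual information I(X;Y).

I(X;Y) = H(X) + H(Y) - H(X,Y)
I(X;Y) = 0.8342 + 0.7911 - 1.0868 = 0.5385 bits


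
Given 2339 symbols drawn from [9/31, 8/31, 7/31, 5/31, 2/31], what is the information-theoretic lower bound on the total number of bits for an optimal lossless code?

Entropy H = 2.1868 bits/symbol
Minimum bits = H × n = 2.1868 × 2339
= 5114.84 bits


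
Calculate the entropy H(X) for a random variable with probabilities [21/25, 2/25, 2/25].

H(X) = -Σ p(x) log₂ p(x)
  -21/25 × log₂(21/25) = 0.2113
  -2/25 × log₂(2/25) = 0.2915
  -2/25 × log₂(2/25) = 0.2915
H(X) = 0.7943 bits


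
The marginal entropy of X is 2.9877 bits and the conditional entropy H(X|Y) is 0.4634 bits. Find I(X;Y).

I(X;Y) = H(X) - H(X|Y)
I(X;Y) = 2.9877 - 0.4634 = 2.5243 bits


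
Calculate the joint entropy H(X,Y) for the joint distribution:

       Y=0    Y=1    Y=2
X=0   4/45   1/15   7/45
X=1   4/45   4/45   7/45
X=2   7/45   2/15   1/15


H(X,Y) = -Σ p(x,y) log₂ p(x,y)
  p(0,0)=4/45: -0.0889 × log₂(0.0889) = 0.3104
  p(0,1)=1/15: -0.0667 × log₂(0.0667) = 0.2605
  p(0,2)=7/45: -0.1556 × log₂(0.1556) = 0.4176
  p(1,0)=4/45: -0.0889 × log₂(0.0889) = 0.3104
  p(1,1)=4/45: -0.0889 × log₂(0.0889) = 0.3104
  p(1,2)=7/45: -0.1556 × log₂(0.1556) = 0.4176
  p(2,0)=7/45: -0.1556 × log₂(0.1556) = 0.4176
  p(2,1)=2/15: -0.1333 × log₂(0.1333) = 0.3876
  p(2,2)=1/15: -0.0667 × log₂(0.0667) = 0.2605
H(X,Y) = 3.0924 bits


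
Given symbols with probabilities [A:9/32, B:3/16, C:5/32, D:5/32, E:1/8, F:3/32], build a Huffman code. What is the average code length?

Huffman tree construction:
Combine smallest probabilities repeatedly
Resulting codes:
  A: 10 (length 2)
  B: 00 (length 2)
  C: 110 (length 3)
  D: 111 (length 3)
  E: 011 (length 3)
  F: 010 (length 3)
Average length = Σ p(s) × length(s) = 2.5312 bits


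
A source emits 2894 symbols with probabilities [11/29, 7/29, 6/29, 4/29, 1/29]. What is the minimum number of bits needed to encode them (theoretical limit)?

Entropy H = 2.0575 bits/symbol
Minimum bits = H × n = 2.0575 × 2894
= 5954.30 bits


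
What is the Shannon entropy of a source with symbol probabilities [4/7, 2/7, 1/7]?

H(X) = -Σ p(x) log₂ p(x)
  -4/7 × log₂(4/7) = 0.4613
  -2/7 × log₂(2/7) = 0.5164
  -1/7 × log₂(1/7) = 0.4011
H(X) = 1.3788 bits


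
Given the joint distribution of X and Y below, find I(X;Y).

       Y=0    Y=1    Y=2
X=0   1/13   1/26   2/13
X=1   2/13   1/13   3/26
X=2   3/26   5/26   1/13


H(X) = 1.5697, H(Y) = 1.5828, H(X,Y) = 3.0420
I(X;Y) = H(X) + H(Y) - H(X,Y) = 0.1105 bits


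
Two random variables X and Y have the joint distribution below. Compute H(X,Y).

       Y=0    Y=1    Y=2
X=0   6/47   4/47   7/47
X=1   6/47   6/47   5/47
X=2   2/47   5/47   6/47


H(X,Y) = -Σ p(x,y) log₂ p(x,y)
  p(0,0)=6/47: -0.1277 × log₂(0.1277) = 0.3791
  p(0,1)=4/47: -0.0851 × log₂(0.0851) = 0.3025
  p(0,2)=7/47: -0.1489 × log₂(0.1489) = 0.4092
  p(1,0)=6/47: -0.1277 × log₂(0.1277) = 0.3791
  p(1,1)=6/47: -0.1277 × log₂(0.1277) = 0.3791
  p(1,2)=5/47: -0.1064 × log₂(0.1064) = 0.3439
  p(2,0)=2/47: -0.0426 × log₂(0.0426) = 0.1938
  p(2,1)=5/47: -0.1064 × log₂(0.1064) = 0.3439
  p(2,2)=6/47: -0.1277 × log₂(0.1277) = 0.3791
H(X,Y) = 3.1097 bits


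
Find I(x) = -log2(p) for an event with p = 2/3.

Information content I(x) = -log₂(p(x))
I = -log₂(2/3) = -log₂(0.6667)
I = 0.5850 bits


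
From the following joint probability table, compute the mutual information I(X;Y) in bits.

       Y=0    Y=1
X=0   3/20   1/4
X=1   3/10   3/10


H(X) = 0.9710, H(Y) = 0.9928, H(X,Y) = 1.9527
I(X;Y) = H(X) + H(Y) - H(X,Y) = 0.0110 bits


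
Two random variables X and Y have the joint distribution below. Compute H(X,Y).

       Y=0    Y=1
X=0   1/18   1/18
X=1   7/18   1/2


H(X,Y) = -Σ p(x,y) log₂ p(x,y)
  p(0,0)=1/18: -0.0556 × log₂(0.0556) = 0.2317
  p(0,1)=1/18: -0.0556 × log₂(0.0556) = 0.2317
  p(1,0)=7/18: -0.3889 × log₂(0.3889) = 0.5299
  p(1,1)=1/2: -0.5000 × log₂(0.5000) = 0.5000
H(X,Y) = 1.4932 bits


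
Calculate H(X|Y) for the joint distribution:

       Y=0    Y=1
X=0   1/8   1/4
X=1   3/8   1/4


H(X|Y) = Σ_y p(y) H(X|Y=y)
  p(Y=0) = 1/2, H(X|Y=0) = 0.8113
  p(Y=1) = 1/2, H(X|Y=1) = 1.0000
H(X|Y) = 0.5000×0.8113 + 0.5000×1.0000 = 0.9056 bits


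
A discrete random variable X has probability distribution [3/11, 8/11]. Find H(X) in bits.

H(X) = -Σ p(x) log₂ p(x)
  -3/11 × log₂(3/11) = 0.5112
  -8/11 × log₂(8/11) = 0.3341
H(X) = 0.8454 bits


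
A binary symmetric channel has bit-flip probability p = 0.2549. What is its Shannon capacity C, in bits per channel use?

For BSC with error probability p:
C = 1 - H(p) where H(p) is binary entropy
H(0.2549) = -0.2549 × log₂(0.2549) - 0.7451 × log₂(0.7451)
H(p) = 0.8190
C = 1 - 0.8190 = 0.1810 bits/use


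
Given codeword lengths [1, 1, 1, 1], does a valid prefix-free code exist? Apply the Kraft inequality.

Kraft inequality: Σ 2^(-l_i) ≤ 1 for prefix-free code
Calculating: 2^(-1) + 2^(-1) + 2^(-1) + 2^(-1)
= 0.5 + 0.5 + 0.5 + 0.5
= 2.0000
Since 2.0000 > 1, prefix-free code does not exist


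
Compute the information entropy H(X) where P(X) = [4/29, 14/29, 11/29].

H(X) = -Σ p(x) log₂ p(x)
  -4/29 × log₂(4/29) = 0.3942
  -14/29 × log₂(14/29) = 0.5072
  -11/29 × log₂(11/29) = 0.5305
H(X) = 1.4319 bits


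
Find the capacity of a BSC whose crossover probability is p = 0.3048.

For BSC with error probability p:
C = 1 - H(p) where H(p) is binary entropy
H(0.3048) = -0.3048 × log₂(0.3048) - 0.6952 × log₂(0.6952)
H(p) = 0.8871
C = 1 - 0.8871 = 0.1129 bits/use


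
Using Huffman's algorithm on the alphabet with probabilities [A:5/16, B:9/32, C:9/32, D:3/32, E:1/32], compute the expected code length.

Huffman tree construction:
Combine smallest probabilities repeatedly
Resulting codes:
  A: 11 (length 2)
  B: 01 (length 2)
  C: 10 (length 2)
  D: 001 (length 3)
  E: 000 (length 3)
Average length = Σ p(s) × length(s) = 2.1250 bits


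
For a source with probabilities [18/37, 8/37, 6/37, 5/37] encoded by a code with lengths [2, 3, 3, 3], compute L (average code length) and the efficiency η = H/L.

Average length L = Σ p_i × l_i = 2.5135 bits
Entropy H = 1.7992 bits
Efficiency η = H/L × 100% = 71.58%


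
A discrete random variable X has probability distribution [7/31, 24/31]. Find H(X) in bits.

H(X) = -Σ p(x) log₂ p(x)
  -7/31 × log₂(7/31) = 0.4848
  -24/31 × log₂(24/31) = 0.2859
H(X) = 0.7706 bits


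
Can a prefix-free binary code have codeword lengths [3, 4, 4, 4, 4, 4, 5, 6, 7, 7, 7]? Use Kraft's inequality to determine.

Kraft inequality: Σ 2^(-l_i) ≤ 1 for prefix-free code
Calculating: 2^(-3) + 2^(-4) + 2^(-4) + 2^(-4) + 2^(-4) + 2^(-4) + 2^(-5) + 2^(-6) + 2^(-7) + 2^(-7) + 2^(-7)
= 0.125 + 0.0625 + 0.0625 + 0.0625 + 0.0625 + 0.0625 + 0.03125 + 0.015625 + 0.0078125 + 0.0078125 + 0.0078125
= 0.5078
Since 0.5078 ≤ 1, prefix-free code exists


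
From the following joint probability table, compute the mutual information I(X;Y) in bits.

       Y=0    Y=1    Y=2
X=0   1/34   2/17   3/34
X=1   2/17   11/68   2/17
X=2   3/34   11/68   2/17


H(X) = 1.5510, H(Y) = 1.5387, H(X,Y) = 3.0709
I(X;Y) = H(X) + H(Y) - H(X,Y) = 0.0189 bits


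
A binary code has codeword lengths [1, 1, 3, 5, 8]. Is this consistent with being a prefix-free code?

Kraft inequality: Σ 2^(-l_i) ≤ 1 for prefix-free code
Calculating: 2^(-1) + 2^(-1) + 2^(-3) + 2^(-5) + 2^(-8)
= 0.5 + 0.5 + 0.125 + 0.03125 + 0.00390625
= 1.1602
Since 1.1602 > 1, prefix-free code does not exist


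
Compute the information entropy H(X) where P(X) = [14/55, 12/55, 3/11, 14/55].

H(X) = -Σ p(x) log₂ p(x)
  -14/55 × log₂(14/55) = 0.5025
  -12/55 × log₂(12/55) = 0.4792
  -3/11 × log₂(3/11) = 0.5112
  -14/55 × log₂(14/55) = 0.5025
H(X) = 1.9954 bits


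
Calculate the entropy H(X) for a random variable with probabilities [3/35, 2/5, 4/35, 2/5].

H(X) = -Σ p(x) log₂ p(x)
  -3/35 × log₂(3/35) = 0.3038
  -2/5 × log₂(2/5) = 0.5288
  -4/35 × log₂(4/35) = 0.3576
  -2/5 × log₂(2/5) = 0.5288
H(X) = 1.7190 bits


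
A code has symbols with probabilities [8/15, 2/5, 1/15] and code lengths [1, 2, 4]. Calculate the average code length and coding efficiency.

Average length L = Σ p_i × l_i = 1.6000 bits
Entropy H = 1.2729 bits
Efficiency η = H/L × 100% = 79.56%


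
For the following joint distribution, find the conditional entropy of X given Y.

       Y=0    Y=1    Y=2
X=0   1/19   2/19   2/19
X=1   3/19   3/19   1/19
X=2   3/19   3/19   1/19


H(X|Y) = Σ_y p(y) H(X|Y=y)
  p(Y=0) = 7/19, H(X|Y=0) = 1.4488
  p(Y=1) = 8/19, H(X|Y=1) = 1.5613
  p(Y=2) = 4/19, H(X|Y=2) = 1.5000
H(X|Y) = 0.3684×1.4488 + 0.4211×1.5613 + 0.2105×1.5000 = 1.5069 bits


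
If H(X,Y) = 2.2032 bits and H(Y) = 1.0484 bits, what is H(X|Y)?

Chain rule: H(X,Y) = H(X|Y) + H(Y)
H(X|Y) = H(X,Y) - H(Y) = 2.2032 - 1.0484 = 1.1548 bits


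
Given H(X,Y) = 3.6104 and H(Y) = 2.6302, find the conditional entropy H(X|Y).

Chain rule: H(X,Y) = H(X|Y) + H(Y)
H(X|Y) = H(X,Y) - H(Y) = 3.6104 - 2.6302 = 0.9802 bits


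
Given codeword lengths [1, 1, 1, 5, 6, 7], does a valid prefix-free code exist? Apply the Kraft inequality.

Kraft inequality: Σ 2^(-l_i) ≤ 1 for prefix-free code
Calculating: 2^(-1) + 2^(-1) + 2^(-1) + 2^(-5) + 2^(-6) + 2^(-7)
= 0.5 + 0.5 + 0.5 + 0.03125 + 0.015625 + 0.0078125
= 1.5547
Since 1.5547 > 1, prefix-free code does not exist


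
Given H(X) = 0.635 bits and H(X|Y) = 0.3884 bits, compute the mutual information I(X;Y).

I(X;Y) = H(X) - H(X|Y)
I(X;Y) = 0.635 - 0.3884 = 0.2466 bits


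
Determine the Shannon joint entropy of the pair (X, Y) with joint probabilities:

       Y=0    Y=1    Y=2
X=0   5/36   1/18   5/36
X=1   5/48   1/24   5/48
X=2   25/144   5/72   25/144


H(X,Y) = -Σ p(x,y) log₂ p(x,y)
  p(0,0)=5/36: -0.1389 × log₂(0.1389) = 0.3956
  p(0,1)=1/18: -0.0556 × log₂(0.0556) = 0.2317
  p(0,2)=5/36: -0.1389 × log₂(0.1389) = 0.3956
  p(1,0)=5/48: -0.1042 × log₂(0.1042) = 0.3399
  p(1,1)=1/24: -0.0417 × log₂(0.0417) = 0.1910
  p(1,2)=5/48: -0.1042 × log₂(0.1042) = 0.3399
  p(2,0)=25/144: -0.1736 × log₂(0.1736) = 0.4386
  p(2,1)=5/72: -0.0694 × log₂(0.0694) = 0.2672
  p(2,2)=25/144: -0.1736 × log₂(0.1736) = 0.4386
H(X,Y) = 3.0379 bits


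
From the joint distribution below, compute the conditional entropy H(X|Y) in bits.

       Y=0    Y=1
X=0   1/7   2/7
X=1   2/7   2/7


H(X|Y) = Σ_y p(y) H(X|Y=y)
  p(Y=0) = 3/7, H(X|Y=0) = 0.9183
  p(Y=1) = 4/7, H(X|Y=1) = 1.0000
H(X|Y) = 0.4286×0.9183 + 0.5714×1.0000 = 0.9650 bits


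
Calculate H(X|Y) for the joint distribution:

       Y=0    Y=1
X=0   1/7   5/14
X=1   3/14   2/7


H(X|Y) = Σ_y p(y) H(X|Y=y)
  p(Y=0) = 5/14, H(X|Y=0) = 0.9710
  p(Y=1) = 9/14, H(X|Y=1) = 0.9911
H(X|Y) = 0.3571×0.9710 + 0.6429×0.9911 = 0.9839 bits


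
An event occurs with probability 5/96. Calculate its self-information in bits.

Information content I(x) = -log₂(p(x))
I = -log₂(5/96) = -log₂(0.0521)
I = 4.2630 bits


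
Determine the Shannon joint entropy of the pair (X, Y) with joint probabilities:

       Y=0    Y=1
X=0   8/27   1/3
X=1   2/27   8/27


H(X,Y) = -Σ p(x,y) log₂ p(x,y)
  p(0,0)=8/27: -0.2963 × log₂(0.2963) = 0.5200
  p(0,1)=1/3: -0.3333 × log₂(0.3333) = 0.5283
  p(1,0)=2/27: -0.0741 × log₂(0.0741) = 0.2781
  p(1,1)=8/27: -0.2963 × log₂(0.2963) = 0.5200
H(X,Y) = 1.8464 bits


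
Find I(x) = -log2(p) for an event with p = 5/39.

Information content I(x) = -log₂(p(x))
I = -log₂(5/39) = -log₂(0.1282)
I = 2.9635 bits


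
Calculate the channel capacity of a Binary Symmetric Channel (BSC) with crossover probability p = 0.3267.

For BSC with error probability p:
C = 1 - H(p) where H(p) is binary entropy
H(0.3267) = -0.3267 × log₂(0.3267) - 0.6733 × log₂(0.6733)
H(p) = 0.9115
C = 1 - 0.9115 = 0.0885 bits/use


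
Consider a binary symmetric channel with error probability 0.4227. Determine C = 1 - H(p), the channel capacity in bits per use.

For BSC with error probability p:
C = 1 - H(p) where H(p) is binary entropy
H(0.4227) = -0.4227 × log₂(0.4227) - 0.5773 × log₂(0.5773)
H(p) = 0.9827
C = 1 - 0.9827 = 0.0173 bits/use


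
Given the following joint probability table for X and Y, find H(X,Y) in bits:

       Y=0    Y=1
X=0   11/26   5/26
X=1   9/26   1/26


H(X,Y) = -Σ p(x,y) log₂ p(x,y)
  p(0,0)=11/26: -0.4231 × log₂(0.4231) = 0.5250
  p(0,1)=5/26: -0.1923 × log₂(0.1923) = 0.4574
  p(1,0)=9/26: -0.3462 × log₂(0.3462) = 0.5298
  p(1,1)=1/26: -0.0385 × log₂(0.0385) = 0.1808
H(X,Y) = 1.6930 bits


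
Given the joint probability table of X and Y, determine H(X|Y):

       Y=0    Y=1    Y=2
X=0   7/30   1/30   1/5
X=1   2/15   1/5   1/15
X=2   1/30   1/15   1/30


H(X|Y) = Σ_y p(y) H(X|Y=y)
  p(Y=0) = 2/5, H(X|Y=0) = 1.2807
  p(Y=1) = 3/10, H(X|Y=1) = 1.2244
  p(Y=2) = 3/10, H(X|Y=2) = 1.2244
H(X|Y) = 0.4000×1.2807 + 0.3000×1.2244 + 0.3000×1.2244 = 1.2469 bits


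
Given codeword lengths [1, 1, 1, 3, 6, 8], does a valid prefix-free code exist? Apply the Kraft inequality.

Kraft inequality: Σ 2^(-l_i) ≤ 1 for prefix-free code
Calculating: 2^(-1) + 2^(-1) + 2^(-1) + 2^(-3) + 2^(-6) + 2^(-8)
= 0.5 + 0.5 + 0.5 + 0.125 + 0.015625 + 0.00390625
= 1.6445
Since 1.6445 > 1, prefix-free code does not exist


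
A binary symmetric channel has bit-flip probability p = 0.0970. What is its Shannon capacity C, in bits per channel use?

For BSC with error probability p:
C = 1 - H(p) where H(p) is binary entropy
H(0.0970) = -0.0970 × log₂(0.0970) - 0.9030 × log₂(0.9030)
H(p) = 0.4594
C = 1 - 0.4594 = 0.5406 bits/use


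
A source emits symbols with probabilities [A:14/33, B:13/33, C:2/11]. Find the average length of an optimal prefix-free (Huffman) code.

Huffman tree construction:
Combine smallest probabilities repeatedly
Resulting codes:
  A: 0 (length 1)
  B: 11 (length 2)
  C: 10 (length 2)
Average length = Σ p(s) × length(s) = 1.5758 bits


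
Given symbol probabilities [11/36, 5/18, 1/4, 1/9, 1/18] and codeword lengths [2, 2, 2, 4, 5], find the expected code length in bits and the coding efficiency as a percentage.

Average length L = Σ p_i × l_i = 2.3889 bits
Entropy H = 2.1199 bits
Efficiency η = H/L × 100% = 88.74%


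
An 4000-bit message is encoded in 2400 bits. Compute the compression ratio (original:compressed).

Compression ratio = Original / Compressed
= 4000 / 2400 = 1.67:1


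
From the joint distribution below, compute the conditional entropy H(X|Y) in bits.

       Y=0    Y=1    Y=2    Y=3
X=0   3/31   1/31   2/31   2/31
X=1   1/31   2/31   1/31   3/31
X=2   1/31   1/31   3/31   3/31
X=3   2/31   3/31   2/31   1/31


H(X|Y) = Σ_y p(y) H(X|Y=y)
  p(Y=0) = 7/31, H(X|Y=0) = 1.8424
  p(Y=1) = 7/31, H(X|Y=1) = 1.8424
  p(Y=2) = 8/31, H(X|Y=2) = 1.9056
  p(Y=3) = 9/31, H(X|Y=3) = 1.8911
H(X|Y) = 0.2258×1.8424 + 0.2258×1.8424 + 0.2581×1.9056 + 0.2903×1.8911 = 1.8728 bits


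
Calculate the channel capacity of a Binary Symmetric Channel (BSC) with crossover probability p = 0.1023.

For BSC with error probability p:
C = 1 - H(p) where H(p) is binary entropy
H(0.1023) = -0.1023 × log₂(0.1023) - 0.8977 × log₂(0.8977)
H(p) = 0.4762
C = 1 - 0.4762 = 0.5238 bits/use


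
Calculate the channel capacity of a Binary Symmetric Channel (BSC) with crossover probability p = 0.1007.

For BSC with error probability p:
C = 1 - H(p) where H(p) is binary entropy
H(0.1007) = -0.1007 × log₂(0.1007) - 0.8993 × log₂(0.8993)
H(p) = 0.4712
C = 1 - 0.4712 = 0.5288 bits/use


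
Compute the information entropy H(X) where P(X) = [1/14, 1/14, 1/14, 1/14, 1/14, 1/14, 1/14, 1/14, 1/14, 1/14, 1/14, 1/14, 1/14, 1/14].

H(X) = -Σ p(x) log₂ p(x)
  -1/14 × log₂(1/14) = 0.2720
  -1/14 × log₂(1/14) = 0.2720
  -1/14 × log₂(1/14) = 0.2720
  -1/14 × log₂(1/14) = 0.2720
  -1/14 × log₂(1/14) = 0.2720
  -1/14 × log₂(1/14) = 0.2720
  -1/14 × log₂(1/14) = 0.2720
  -1/14 × log₂(1/14) = 0.2720
  -1/14 × log₂(1/14) = 0.2720
  -1/14 × log₂(1/14) = 0.2720
  -1/14 × log₂(1/14) = 0.2720
  -1/14 × log₂(1/14) = 0.2720
  -1/14 × log₂(1/14) = 0.2720
  -1/14 × log₂(1/14) = 0.2720
H(X) = 3.8074 bits


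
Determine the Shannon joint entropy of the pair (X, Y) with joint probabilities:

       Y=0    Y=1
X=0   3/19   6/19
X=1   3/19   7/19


H(X,Y) = -Σ p(x,y) log₂ p(x,y)
  p(0,0)=3/19: -0.1579 × log₂(0.1579) = 0.4205
  p(0,1)=6/19: -0.3158 × log₂(0.3158) = 0.5251
  p(1,0)=3/19: -0.1579 × log₂(0.1579) = 0.4205
  p(1,1)=7/19: -0.3684 × log₂(0.3684) = 0.5307
H(X,Y) = 1.8968 bits


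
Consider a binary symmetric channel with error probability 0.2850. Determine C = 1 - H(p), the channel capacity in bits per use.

For BSC with error probability p:
C = 1 - H(p) where H(p) is binary entropy
H(0.2850) = -0.2850 × log₂(0.2850) - 0.7150 × log₂(0.7150)
H(p) = 0.8622
C = 1 - 0.8622 = 0.1378 bits/use


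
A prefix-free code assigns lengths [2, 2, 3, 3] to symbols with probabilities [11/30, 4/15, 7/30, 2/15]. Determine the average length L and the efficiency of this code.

Average length L = Σ p_i × l_i = 2.3667 bits
Entropy H = 1.9167 bits
Efficiency η = H/L × 100% = 80.99%


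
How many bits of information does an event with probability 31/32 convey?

Information content I(x) = -log₂(p(x))
I = -log₂(31/32) = -log₂(0.9688)
I = 0.0458 bits


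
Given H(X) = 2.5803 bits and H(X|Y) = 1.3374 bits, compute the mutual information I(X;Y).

I(X;Y) = H(X) - H(X|Y)
I(X;Y) = 2.5803 - 1.3374 = 1.2429 bits


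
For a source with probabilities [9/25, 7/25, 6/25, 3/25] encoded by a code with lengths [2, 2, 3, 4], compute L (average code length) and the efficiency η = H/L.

Average length L = Σ p_i × l_i = 2.4800 bits
Entropy H = 1.9060 bits
Efficiency η = H/L × 100% = 76.86%


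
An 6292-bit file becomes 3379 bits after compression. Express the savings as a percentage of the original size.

Space savings = (1 - Compressed/Original) × 100%
= (1 - 3379/6292) × 100%
= 46.30%


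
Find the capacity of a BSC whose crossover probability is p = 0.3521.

For BSC with error probability p:
C = 1 - H(p) where H(p) is binary entropy
H(0.3521) = -0.3521 × log₂(0.3521) - 0.6479 × log₂(0.6479)
H(p) = 0.9359
C = 1 - 0.9359 = 0.0641 bits/use


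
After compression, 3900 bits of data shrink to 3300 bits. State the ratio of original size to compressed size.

Compression ratio = Original / Compressed
= 3900 / 3300 = 1.18:1


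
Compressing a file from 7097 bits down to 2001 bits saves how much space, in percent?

Space savings = (1 - Compressed/Original) × 100%
= (1 - 2001/7097) × 100%
= 71.80%


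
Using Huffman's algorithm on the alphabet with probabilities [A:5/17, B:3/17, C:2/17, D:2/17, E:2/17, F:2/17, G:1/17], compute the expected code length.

Huffman tree construction:
Combine smallest probabilities repeatedly
Resulting codes:
  A: 10 (length 2)
  B: 111 (length 3)
  C: 001 (length 3)
  D: 010 (length 3)
  E: 011 (length 3)
  F: 110 (length 3)
  G: 000 (length 3)
Average length = Σ p(s) × length(s) = 2.7059 bits


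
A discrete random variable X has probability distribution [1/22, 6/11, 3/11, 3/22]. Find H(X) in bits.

H(X) = -Σ p(x) log₂ p(x)
  -1/22 × log₂(1/22) = 0.2027
  -6/11 × log₂(6/11) = 0.4770
  -3/11 × log₂(3/11) = 0.5112
  -3/22 × log₂(3/22) = 0.3920
H(X) = 1.5829 bits


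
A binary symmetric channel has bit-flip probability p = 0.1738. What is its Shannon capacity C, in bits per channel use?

For BSC with error probability p:
C = 1 - H(p) where H(p) is binary entropy
H(0.1738) = -0.1738 × log₂(0.1738) - 0.8262 × log₂(0.8262)
H(p) = 0.6663
C = 1 - 0.6663 = 0.3337 bits/use


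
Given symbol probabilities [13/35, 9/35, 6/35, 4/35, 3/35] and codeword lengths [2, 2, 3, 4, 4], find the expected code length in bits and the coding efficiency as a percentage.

Average length L = Σ p_i × l_i = 2.5714 bits
Entropy H = 2.1321 bits
Efficiency η = H/L × 100% = 82.92%


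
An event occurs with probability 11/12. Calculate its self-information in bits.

Information content I(x) = -log₂(p(x))
I = -log₂(11/12) = -log₂(0.9167)
I = 0.1255 bits


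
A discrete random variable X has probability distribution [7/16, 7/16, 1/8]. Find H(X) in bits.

H(X) = -Σ p(x) log₂ p(x)
  -7/16 × log₂(7/16) = 0.5218
  -7/16 × log₂(7/16) = 0.5218
  -1/8 × log₂(1/8) = 0.3750
H(X) = 1.4186 bits


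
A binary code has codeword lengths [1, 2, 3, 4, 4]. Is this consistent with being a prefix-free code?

Kraft inequality: Σ 2^(-l_i) ≤ 1 for prefix-free code
Calculating: 2^(-1) + 2^(-2) + 2^(-3) + 2^(-4) + 2^(-4)
= 0.5 + 0.25 + 0.125 + 0.0625 + 0.0625
= 1.0000
Since 1.0000 ≤ 1, prefix-free code exists


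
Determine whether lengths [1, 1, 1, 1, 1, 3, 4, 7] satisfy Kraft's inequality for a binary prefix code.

Kraft inequality: Σ 2^(-l_i) ≤ 1 for prefix-free code
Calculating: 2^(-1) + 2^(-1) + 2^(-1) + 2^(-1) + 2^(-1) + 2^(-3) + 2^(-4) + 2^(-7)
= 0.5 + 0.5 + 0.5 + 0.5 + 0.5 + 0.125 + 0.0625 + 0.0078125
= 2.6953
Since 2.6953 > 1, prefix-free code does not exist


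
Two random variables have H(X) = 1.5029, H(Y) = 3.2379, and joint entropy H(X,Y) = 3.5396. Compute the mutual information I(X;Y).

I(X;Y) = H(X) + H(Y) - H(X,Y)
I(X;Y) = 1.5029 + 3.2379 - 3.5396 = 1.2012 bits


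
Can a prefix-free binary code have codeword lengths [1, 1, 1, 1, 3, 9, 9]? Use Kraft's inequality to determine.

Kraft inequality: Σ 2^(-l_i) ≤ 1 for prefix-free code
Calculating: 2^(-1) + 2^(-1) + 2^(-1) + 2^(-1) + 2^(-3) + 2^(-9) + 2^(-9)
= 0.5 + 0.5 + 0.5 + 0.5 + 0.125 + 0.001953125 + 0.001953125
= 2.1289
Since 2.1289 > 1, prefix-free code does not exist


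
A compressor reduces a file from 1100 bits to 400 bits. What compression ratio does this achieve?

Compression ratio = Original / Compressed
= 1100 / 400 = 2.75:1


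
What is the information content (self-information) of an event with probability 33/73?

Information content I(x) = -log₂(p(x))
I = -log₂(33/73) = -log₂(0.4521)
I = 1.1454 bits


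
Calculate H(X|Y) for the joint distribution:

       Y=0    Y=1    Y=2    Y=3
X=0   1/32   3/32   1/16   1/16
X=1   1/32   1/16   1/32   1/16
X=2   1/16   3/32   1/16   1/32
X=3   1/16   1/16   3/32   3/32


H(X|Y) = Σ_y p(y) H(X|Y=y)
  p(Y=0) = 3/16, H(X|Y=0) = 1.9183
  p(Y=1) = 5/16, H(X|Y=1) = 1.9710
  p(Y=2) = 1/4, H(X|Y=2) = 1.9056
  p(Y=3) = 1/4, H(X|Y=3) = 1.9056
H(X|Y) = 0.1875×1.9183 + 0.3125×1.9710 + 0.2500×1.9056 + 0.2500×1.9056 = 1.9284 bits


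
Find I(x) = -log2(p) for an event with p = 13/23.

Information content I(x) = -log₂(p(x))
I = -log₂(13/23) = -log₂(0.5652)
I = 0.8231 bits


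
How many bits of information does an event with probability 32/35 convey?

Information content I(x) = -log₂(p(x))
I = -log₂(32/35) = -log₂(0.9143)
I = 0.1293 bits


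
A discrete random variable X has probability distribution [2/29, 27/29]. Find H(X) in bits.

H(X) = -Σ p(x) log₂ p(x)
  -2/29 × log₂(2/29) = 0.2661
  -27/29 × log₂(27/29) = 0.0960
H(X) = 0.3621 bits


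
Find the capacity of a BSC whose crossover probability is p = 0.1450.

For BSC with error probability p:
C = 1 - H(p) where H(p) is binary entropy
H(0.1450) = -0.1450 × log₂(0.1450) - 0.8550 × log₂(0.8550)
H(p) = 0.5972
C = 1 - 0.5972 = 0.4028 bits/use


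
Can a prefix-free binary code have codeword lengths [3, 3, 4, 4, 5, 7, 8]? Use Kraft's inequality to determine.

Kraft inequality: Σ 2^(-l_i) ≤ 1 for prefix-free code
Calculating: 2^(-3) + 2^(-3) + 2^(-4) + 2^(-4) + 2^(-5) + 2^(-7) + 2^(-8)
= 0.125 + 0.125 + 0.0625 + 0.0625 + 0.03125 + 0.0078125 + 0.00390625
= 0.4180
Since 0.4180 ≤ 1, prefix-free code exists


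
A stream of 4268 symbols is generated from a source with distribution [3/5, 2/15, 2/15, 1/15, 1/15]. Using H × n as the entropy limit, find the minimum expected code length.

Entropy H = 1.7383 bits/symbol
Minimum bits = H × n = 1.7383 × 4268
= 7418.93 bits


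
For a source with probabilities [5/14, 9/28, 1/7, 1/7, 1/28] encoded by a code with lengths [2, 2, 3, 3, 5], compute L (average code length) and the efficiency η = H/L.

Average length L = Σ p_i × l_i = 2.3929 bits
Entropy H = 2.0306 bits
Efficiency η = H/L × 100% = 84.86%


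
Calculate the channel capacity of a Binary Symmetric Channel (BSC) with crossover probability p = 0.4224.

For BSC with error probability p:
C = 1 - H(p) where H(p) is binary entropy
H(0.4224) = -0.4224 × log₂(0.4224) - 0.5776 × log₂(0.5776)
H(p) = 0.9826
C = 1 - 0.9826 = 0.0174 bits/use


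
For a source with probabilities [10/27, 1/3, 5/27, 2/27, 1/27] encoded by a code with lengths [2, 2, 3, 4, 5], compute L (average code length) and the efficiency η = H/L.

Average length L = Σ p_i × l_i = 2.4444 bits
Entropy H = 1.9638 bits
Efficiency η = H/L × 100% = 80.34%


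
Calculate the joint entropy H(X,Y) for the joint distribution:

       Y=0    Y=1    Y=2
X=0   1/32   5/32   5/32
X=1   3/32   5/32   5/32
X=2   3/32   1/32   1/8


H(X,Y) = -Σ p(x,y) log₂ p(x,y)
  p(0,0)=1/32: -0.0312 × log₂(0.0312) = 0.1562
  p(0,1)=5/32: -0.1562 × log₂(0.1562) = 0.4184
  p(0,2)=5/32: -0.1562 × log₂(0.1562) = 0.4184
  p(1,0)=3/32: -0.0938 × log₂(0.0938) = 0.3202
  p(1,1)=5/32: -0.1562 × log₂(0.1562) = 0.4184
  p(1,2)=5/32: -0.1562 × log₂(0.1562) = 0.4184
  p(2,0)=3/32: -0.0938 × log₂(0.0938) = 0.3202
  p(2,1)=1/32: -0.0312 × log₂(0.0312) = 0.1562
  p(2,2)=1/8: -0.1250 × log₂(0.1250) = 0.3750
H(X,Y) = 3.0016 bits


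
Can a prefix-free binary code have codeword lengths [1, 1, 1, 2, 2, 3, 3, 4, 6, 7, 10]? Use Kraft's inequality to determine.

Kraft inequality: Σ 2^(-l_i) ≤ 1 for prefix-free code
Calculating: 2^(-1) + 2^(-1) + 2^(-1) + 2^(-2) + 2^(-2) + 2^(-3) + 2^(-3) + 2^(-4) + 2^(-6) + 2^(-7) + 2^(-10)
= 0.5 + 0.5 + 0.5 + 0.25 + 0.25 + 0.125 + 0.125 + 0.0625 + 0.015625 + 0.0078125 + 0.0009765625
= 2.3369
Since 2.3369 > 1, prefix-free code does not exist
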